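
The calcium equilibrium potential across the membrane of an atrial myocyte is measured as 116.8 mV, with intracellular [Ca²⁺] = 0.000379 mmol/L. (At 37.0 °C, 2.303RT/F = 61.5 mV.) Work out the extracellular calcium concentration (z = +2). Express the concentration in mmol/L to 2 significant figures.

2.4 mmol/L

Nernst: E = (61.5/2) · log₁₀([out]/[in]), so log₁₀([out]/[in]) = 116.8 × 2 / 61.5 = 3.7984.
[out]/[in] = 10^(3.7984) = 6286.
[out] = 6286 × 0.000379 = 2.382 mmol/L.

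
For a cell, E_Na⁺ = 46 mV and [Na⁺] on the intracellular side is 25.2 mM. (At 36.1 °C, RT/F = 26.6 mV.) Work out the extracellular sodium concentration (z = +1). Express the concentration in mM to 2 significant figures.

140 mM

Nernst: E = (26.6/1) · ln([out]/[in]), so ln([out]/[in]) = 46.0 × 1 / 26.6 = 1.7293.
[out]/[in] = e^(1.7293) = 5.637.
[out] = 5.637 × 25.2 = 142 mM.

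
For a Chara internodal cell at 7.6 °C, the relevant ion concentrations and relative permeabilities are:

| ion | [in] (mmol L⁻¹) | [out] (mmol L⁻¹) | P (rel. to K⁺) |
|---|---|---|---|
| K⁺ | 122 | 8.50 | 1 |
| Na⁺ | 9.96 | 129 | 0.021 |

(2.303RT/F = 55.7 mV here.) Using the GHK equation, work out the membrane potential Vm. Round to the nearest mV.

Vm = 55.7 · log₁₀[(Σ P·[cation]ₒ + Σ P·[anion]ᵢ) / (Σ P·[cation]ᵢ + Σ P·[anion]ₒ)]
Numerator = 1×8.50 + 0.021×129 = 11.21
Denominator = 1×122 + 0.021×9.96 = 122.2
Vm = 55.7 · log₁₀(0.09172) = 55.7 × (-1.0375) = -57.79 mV

-58 mV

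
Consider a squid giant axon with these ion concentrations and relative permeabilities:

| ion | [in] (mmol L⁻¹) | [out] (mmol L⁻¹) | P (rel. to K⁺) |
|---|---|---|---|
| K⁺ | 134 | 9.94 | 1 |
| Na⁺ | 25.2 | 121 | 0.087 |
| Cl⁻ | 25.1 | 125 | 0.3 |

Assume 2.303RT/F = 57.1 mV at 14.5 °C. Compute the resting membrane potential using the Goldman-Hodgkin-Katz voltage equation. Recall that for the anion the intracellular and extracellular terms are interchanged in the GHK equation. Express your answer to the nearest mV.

-45 mV

Vm = 57.1 · log₁₀[(Σ P·[cation]ₒ + Σ P·[anion]ᵢ) / (Σ P·[cation]ᵢ + Σ P·[anion]ₒ)]
Numerator = 1×9.94 + 0.087×121 + 0.3×25.1 = 28
Denominator = 1×134 + 0.087×25.2 + 0.3×125 = 173.7
Vm = 57.1 · log₁₀(0.16119) = 57.1 × (-0.7927) = -45.26 mV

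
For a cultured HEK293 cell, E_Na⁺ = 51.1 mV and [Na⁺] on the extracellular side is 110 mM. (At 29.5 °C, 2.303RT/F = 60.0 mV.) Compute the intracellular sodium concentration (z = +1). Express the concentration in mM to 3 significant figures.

Nernst: E = (60.0/1) · log₁₀([out]/[in]), so log₁₀([out]/[in]) = 51.1 × 1 / 60.0 = 0.8517.
[out]/[in] = 10^(0.8517) = 7.107.
[in] = 110 / 7.107 = 15.48 mM.

15.5 mM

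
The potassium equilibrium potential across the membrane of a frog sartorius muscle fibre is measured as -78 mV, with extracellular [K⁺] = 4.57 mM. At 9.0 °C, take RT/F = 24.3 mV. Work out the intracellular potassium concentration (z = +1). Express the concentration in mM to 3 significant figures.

Nernst: E = (24.3/1) · ln([out]/[in]), so ln([out]/[in]) = -78.0 × 1 / 24.3 = -3.2099.
[out]/[in] = e^(-3.2099) = 0.04036.
[in] = 4.57 / 0.04036 = 113.2 mM.

113 mM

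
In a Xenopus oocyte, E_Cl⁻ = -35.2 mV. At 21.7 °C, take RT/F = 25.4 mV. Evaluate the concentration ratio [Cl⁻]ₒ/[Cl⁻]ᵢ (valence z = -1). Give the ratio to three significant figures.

4.00

ln([out]/[in]) = E·z/(25.4) = -35.2 × -1 / 25.4 = 1.3858
[out]/[in] = e^(1.3858) = 3.998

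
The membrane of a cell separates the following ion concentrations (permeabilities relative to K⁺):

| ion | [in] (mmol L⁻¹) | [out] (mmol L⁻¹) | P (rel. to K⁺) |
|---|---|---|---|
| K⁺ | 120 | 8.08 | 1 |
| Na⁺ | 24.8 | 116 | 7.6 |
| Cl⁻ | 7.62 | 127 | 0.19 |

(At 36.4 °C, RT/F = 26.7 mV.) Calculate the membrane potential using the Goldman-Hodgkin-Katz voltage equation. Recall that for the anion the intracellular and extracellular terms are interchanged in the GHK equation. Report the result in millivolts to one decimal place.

26.3 mV

Vm = 26.7 · ln[(Σ P·[cation]ₒ + Σ P·[anion]ᵢ) / (Σ P·[cation]ᵢ + Σ P·[anion]ₒ)]
Numerator = 1×8.08 + 7.6×116 + 0.19×7.62 = 891.1
Denominator = 1×120 + 7.6×24.8 + 0.19×127 = 332.6
Vm = 26.7 · ln(2.6792) = 26.7 × (0.9855) = 26.31 mV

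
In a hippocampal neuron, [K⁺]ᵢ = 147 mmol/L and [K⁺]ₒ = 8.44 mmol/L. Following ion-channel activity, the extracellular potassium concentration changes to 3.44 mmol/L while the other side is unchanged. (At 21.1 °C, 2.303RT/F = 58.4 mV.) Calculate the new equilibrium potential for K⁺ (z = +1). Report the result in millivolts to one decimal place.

After the shift: [K⁺]_out = 3.44, [K⁺]_in = 147 mmol/L.
E_new = (58.4/1)·log₁₀(3.44/147) = 58.40 · (-1.6308) = -95.24 mV

-95.2 mV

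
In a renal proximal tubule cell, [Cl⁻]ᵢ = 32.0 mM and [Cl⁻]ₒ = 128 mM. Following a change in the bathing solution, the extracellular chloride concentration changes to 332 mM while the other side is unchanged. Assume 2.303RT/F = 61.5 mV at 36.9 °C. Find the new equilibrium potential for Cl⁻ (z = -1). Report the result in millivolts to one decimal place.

-62.5 mV

After the shift: [Cl⁻]_out = 332, [Cl⁻]_in = 32.0 mM.
E_new = (61.5/-1)·log₁₀(332/32.0) = -61.50 · (1.0160) = -62.48 mV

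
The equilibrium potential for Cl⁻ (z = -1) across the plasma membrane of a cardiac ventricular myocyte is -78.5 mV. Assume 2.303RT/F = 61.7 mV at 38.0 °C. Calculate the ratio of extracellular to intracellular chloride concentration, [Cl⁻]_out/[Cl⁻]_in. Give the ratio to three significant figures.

18.7

log₁₀([out]/[in]) = E·z/(61.7) = -78.5 × -1 / 61.7 = 1.2723
[out]/[in] = 10^(1.2723) = 18.72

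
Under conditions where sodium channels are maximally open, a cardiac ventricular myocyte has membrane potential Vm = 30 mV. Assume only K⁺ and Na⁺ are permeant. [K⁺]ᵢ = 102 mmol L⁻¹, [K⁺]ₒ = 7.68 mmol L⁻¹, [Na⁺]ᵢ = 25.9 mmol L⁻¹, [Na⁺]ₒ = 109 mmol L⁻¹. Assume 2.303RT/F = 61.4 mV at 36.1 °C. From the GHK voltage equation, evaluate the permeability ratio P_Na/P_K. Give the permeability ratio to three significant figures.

10.5

Let α = P_Na/P_K. GHK: Vm = 61.4·log₁₀[(Kₒ + α·Naₒ)/(Kᵢ + α·Naᵢ)].
10^(Vm/61.4) = 10^(30.0/61.4) = 3.0803
So 3.0803·(Kᵢ + α·Naᵢ) = Kₒ + α·Naₒ → α = (3.0803·102.0 − 7.68) / (109.0 − 3.0803·25.9)
α = (314.2 − 7.68) / (109.0 − 79.78) = 306.5/29.22 = 10.49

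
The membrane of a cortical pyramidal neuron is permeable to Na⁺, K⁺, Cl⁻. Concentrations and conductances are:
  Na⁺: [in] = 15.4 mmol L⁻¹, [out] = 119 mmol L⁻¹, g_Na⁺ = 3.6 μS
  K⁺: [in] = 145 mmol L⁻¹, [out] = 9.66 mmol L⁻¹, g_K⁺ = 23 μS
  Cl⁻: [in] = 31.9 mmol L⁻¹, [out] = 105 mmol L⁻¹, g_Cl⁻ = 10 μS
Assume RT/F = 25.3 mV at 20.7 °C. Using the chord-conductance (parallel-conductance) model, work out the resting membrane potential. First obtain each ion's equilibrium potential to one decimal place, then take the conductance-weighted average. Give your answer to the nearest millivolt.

-46 mV

E_Na⁺ = (25.3/1)·ln(119/15.4) = 51.7 mV
E_K⁺ = (25.3/1)·ln(9.66/145) = -68.5 mV
E_Cl⁻ = (25.3/-1)·ln(105/31.9) = -30.1 mV
Vm = (Σ gᵢEᵢ)/(Σ gᵢ) = (3.6·51.7 + 23·-68.5 + 10·-30.1) / (3.6 + 23 + 10)
= -1690.38 / 36.6 = -46.19 mV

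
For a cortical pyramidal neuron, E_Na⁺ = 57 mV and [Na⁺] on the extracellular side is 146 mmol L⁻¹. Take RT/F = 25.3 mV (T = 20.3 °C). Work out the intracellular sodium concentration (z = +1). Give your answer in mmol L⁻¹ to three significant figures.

15.3 mmol L⁻¹

Nernst: E = (25.3/1) · ln([out]/[in]), so ln([out]/[in]) = 57.0 × 1 / 25.3 = 2.2530.
[out]/[in] = e^(2.2530) = 9.516.
[in] = 146 / 9.516 = 15.34 mmol L⁻¹.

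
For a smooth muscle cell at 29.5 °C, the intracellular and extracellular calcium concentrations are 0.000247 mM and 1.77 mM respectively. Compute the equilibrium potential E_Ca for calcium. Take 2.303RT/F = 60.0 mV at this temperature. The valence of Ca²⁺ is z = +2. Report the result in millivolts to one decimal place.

115.7 mV

E = (60.0/z) · log₁₀([Ca²⁺]_out/[Ca²⁺]_in) with z = +2.
= (60.0/2) · log₁₀(1.77/0.000247) = 30.00 · log₁₀(7166)
= 30.00 · (3.8553) = 115.66 mV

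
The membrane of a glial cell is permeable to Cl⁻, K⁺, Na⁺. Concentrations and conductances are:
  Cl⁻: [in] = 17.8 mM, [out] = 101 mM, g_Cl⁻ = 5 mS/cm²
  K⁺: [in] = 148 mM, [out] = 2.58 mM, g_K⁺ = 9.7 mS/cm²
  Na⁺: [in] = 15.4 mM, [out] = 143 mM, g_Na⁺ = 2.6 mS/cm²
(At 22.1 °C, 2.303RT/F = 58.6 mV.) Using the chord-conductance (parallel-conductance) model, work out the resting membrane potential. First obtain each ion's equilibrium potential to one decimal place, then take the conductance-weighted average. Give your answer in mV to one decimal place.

-62.1 mV

E_Cl⁻ = (58.6/-1)·log₁₀(101/17.8) = -44.2 mV
E_K⁺ = (58.6/1)·log₁₀(2.58/148) = -103.1 mV
E_Na⁺ = (58.6/1)·log₁₀(143/15.4) = 56.7 mV
Vm = (Σ gᵢEᵢ)/(Σ gᵢ) = (5·-44.2 + 9.7·-103.1 + 2.6·56.7) / (5 + 9.7 + 2.6)
= -1073.65 / 17.3 = -62.06 mV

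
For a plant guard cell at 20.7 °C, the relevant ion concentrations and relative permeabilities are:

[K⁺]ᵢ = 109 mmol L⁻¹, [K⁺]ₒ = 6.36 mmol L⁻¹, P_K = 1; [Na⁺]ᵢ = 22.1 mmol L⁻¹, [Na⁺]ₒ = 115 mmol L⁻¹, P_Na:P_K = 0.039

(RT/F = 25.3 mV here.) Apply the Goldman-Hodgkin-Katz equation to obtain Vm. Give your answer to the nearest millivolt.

Vm = 25.3 · ln[(Σ P·[cation]ₒ + Σ P·[anion]ᵢ) / (Σ P·[cation]ᵢ + Σ P·[anion]ₒ)]
Numerator = 1×6.36 + 0.039×115 = 10.85
Denominator = 1×109 + 0.039×22.1 = 109.9
Vm = 25.3 · ln(0.098715) = 25.3 × (-2.3155) = -58.58 mV

-59 mV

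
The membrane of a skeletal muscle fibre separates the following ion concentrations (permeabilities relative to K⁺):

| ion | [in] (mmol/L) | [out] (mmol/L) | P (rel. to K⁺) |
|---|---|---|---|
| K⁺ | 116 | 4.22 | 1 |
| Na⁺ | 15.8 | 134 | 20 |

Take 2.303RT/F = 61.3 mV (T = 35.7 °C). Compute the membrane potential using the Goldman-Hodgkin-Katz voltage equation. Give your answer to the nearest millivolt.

Vm = 61.3 · log₁₀[(Σ P·[cation]ₒ + Σ P·[anion]ᵢ) / (Σ P·[cation]ᵢ + Σ P·[anion]ₒ)]
Numerator = 1×4.22 + 20×134 = 2684
Denominator = 1×116 + 20×15.8 = 432
Vm = 61.3 · log₁₀(6.2135) = 61.3 × (0.7933) = 48.63 mV

49 mV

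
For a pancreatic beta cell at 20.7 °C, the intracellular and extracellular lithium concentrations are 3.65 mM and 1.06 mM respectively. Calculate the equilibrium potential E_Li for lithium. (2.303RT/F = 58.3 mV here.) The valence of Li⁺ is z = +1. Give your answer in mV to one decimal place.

-31.3 mV

E = (58.3/z) · log₁₀([Li⁺]_out/[Li⁺]_in) with z = +1.
= (58.3/1) · log₁₀(1.06/3.65) = 58.30 · log₁₀(0.2904)
= 58.30 · (-0.5370) = -31.31 mV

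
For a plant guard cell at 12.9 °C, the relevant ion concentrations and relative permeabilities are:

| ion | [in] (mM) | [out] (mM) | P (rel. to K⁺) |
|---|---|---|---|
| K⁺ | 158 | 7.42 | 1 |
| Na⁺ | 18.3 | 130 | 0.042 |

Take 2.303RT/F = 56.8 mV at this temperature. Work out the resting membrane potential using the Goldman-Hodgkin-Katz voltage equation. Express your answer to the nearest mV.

-62 mV

Vm = 56.8 · log₁₀[(Σ P·[cation]ₒ + Σ P·[anion]ᵢ) / (Σ P·[cation]ᵢ + Σ P·[anion]ₒ)]
Numerator = 1×7.42 + 0.042×130 = 12.88
Denominator = 1×158 + 0.042×18.3 = 158.8
Vm = 56.8 · log₁₀(0.081124) = 56.8 × (-1.0908) = -61.96 mV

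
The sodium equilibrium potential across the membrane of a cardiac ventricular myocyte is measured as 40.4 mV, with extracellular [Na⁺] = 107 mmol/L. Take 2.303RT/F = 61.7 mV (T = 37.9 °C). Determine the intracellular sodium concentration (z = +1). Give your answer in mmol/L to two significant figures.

Nernst: E = (61.7/1) · log₁₀([out]/[in]), so log₁₀([out]/[in]) = 40.4 × 1 / 61.7 = 0.6548.
[out]/[in] = 10^(0.6548) = 4.516.
[in] = 107 / 4.516 = 23.69 mmol/L.

24 mmol/L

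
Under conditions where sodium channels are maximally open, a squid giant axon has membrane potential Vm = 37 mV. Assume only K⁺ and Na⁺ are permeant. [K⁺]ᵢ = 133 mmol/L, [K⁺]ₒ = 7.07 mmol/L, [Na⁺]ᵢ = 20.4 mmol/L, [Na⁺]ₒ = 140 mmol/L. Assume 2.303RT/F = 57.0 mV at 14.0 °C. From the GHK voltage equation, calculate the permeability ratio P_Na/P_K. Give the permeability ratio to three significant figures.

11.9

Let α = P_Na/P_K. GHK: Vm = 57.0·log₁₀[(Kₒ + α·Naₒ)/(Kᵢ + α·Naᵢ)].
10^(Vm/57.0) = 10^(37.0/57.0) = 4.4578
So 4.4578·(Kᵢ + α·Naᵢ) = Kₒ + α·Naₒ → α = (4.4578·133.0 − 7.07) / (140.0 − 4.4578·20.4)
α = (592.9 − 7.07) / (140.0 − 90.94) = 585.8/49.06 = 11.94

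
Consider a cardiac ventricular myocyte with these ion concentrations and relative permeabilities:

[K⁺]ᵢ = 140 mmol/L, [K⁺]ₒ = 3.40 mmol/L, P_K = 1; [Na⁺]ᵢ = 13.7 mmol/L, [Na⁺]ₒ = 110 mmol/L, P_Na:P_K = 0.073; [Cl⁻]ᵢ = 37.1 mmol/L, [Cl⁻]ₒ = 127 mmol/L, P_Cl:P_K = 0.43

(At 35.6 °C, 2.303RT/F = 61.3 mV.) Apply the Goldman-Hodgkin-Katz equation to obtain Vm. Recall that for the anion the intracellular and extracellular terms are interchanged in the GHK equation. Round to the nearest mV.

Vm = 61.3 · log₁₀[(Σ P·[cation]ₒ + Σ P·[anion]ᵢ) / (Σ P·[cation]ᵢ + Σ P·[anion]ₒ)]
Numerator = 1×3.40 + 0.073×110 + 0.43×37.1 = 27.38
Denominator = 1×140 + 0.073×13.7 + 0.43×127 = 195.6
Vm = 61.3 · log₁₀(0.13999) = 61.3 × (-0.8539) = -52.34 mV

-52 mV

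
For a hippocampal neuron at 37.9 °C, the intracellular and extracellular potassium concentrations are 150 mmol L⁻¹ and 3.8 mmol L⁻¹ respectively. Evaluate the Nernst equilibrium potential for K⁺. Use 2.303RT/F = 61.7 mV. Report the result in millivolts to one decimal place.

-98.5 mV

E = (61.7/z) · log₁₀([K⁺]_out/[K⁺]_in) with z = +1.
= (61.7/1) · log₁₀(3.8/150) = 61.70 · log₁₀(0.02533)
= 61.70 · (-1.5963) = -98.49 mV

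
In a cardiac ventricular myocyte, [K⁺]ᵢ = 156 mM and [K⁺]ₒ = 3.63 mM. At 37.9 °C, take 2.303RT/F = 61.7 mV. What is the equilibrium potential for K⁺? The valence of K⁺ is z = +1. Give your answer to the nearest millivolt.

-101 mV

E = (61.7/z) · log₁₀([K⁺]_out/[K⁺]_in) with z = +1.
= (61.7/1) · log₁₀(3.63/156) = 61.70 · log₁₀(0.02327)
= 61.70 · (-1.6332) = -100.77 mV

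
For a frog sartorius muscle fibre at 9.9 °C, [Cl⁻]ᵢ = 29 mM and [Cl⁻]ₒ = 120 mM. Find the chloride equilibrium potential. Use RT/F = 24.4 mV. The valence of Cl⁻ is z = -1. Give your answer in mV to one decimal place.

E = (24.4/z) · ln([Cl⁻]_out/[Cl⁻]_in) with z = -1.
For an anion, dividing by z = -1 reverses the sign.
= (24.4/-1) · ln(120/29) = -24.40 · ln(4.138)
= -24.40 · (1.4202) = -34.65 mV

-34.7 mV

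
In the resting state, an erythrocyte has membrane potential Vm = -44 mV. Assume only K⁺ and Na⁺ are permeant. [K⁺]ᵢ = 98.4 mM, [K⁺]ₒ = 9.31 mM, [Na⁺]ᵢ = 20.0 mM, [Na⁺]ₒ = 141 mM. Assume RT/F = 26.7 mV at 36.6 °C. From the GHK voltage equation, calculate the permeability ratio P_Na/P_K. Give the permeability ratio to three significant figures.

0.0702

Let α = P_Na/P_K. GHK: Vm = 26.7·ln[(Kₒ + α·Naₒ)/(Kᵢ + α·Naᵢ)].
e^(Vm/26.7) = e^(-44.0/26.7) = 0.19245
So 0.19245·(Kᵢ + α·Naᵢ) = Kₒ + α·Naₒ → α = (0.19245·98.4 − 9.31) / (141.0 − 0.19245·20.0)
α = (18.94 − 9.31) / (141.0 − 3.849) = 9.627/137.2 = 0.07019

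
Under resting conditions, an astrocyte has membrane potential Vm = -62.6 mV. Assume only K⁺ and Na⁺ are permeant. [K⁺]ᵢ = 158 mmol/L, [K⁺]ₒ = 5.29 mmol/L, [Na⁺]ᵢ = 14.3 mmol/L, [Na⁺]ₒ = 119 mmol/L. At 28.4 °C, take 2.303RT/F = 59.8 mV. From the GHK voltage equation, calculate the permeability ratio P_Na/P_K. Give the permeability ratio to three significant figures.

0.0756

Let α = P_Na/P_K. GHK: Vm = 59.8·log₁₀[(Kₒ + α·Naₒ)/(Kᵢ + α·Naᵢ)].
10^(Vm/59.8) = 10^(-62.6/59.8) = 0.08978
So 0.08978·(Kᵢ + α·Naᵢ) = Kₒ + α·Naₒ → α = (0.08978·158.0 − 5.29) / (119.0 − 0.08978·14.3)
α = (14.19 − 5.29) / (119.0 − 1.284) = 8.895/117.7 = 0.07556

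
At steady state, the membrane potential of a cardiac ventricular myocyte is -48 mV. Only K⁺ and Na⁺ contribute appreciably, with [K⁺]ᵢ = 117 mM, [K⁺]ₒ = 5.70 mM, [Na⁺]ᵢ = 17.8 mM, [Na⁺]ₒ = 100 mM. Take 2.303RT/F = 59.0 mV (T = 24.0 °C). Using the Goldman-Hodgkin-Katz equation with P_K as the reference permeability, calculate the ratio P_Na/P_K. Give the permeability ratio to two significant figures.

0.13

Let α = P_Na/P_K. GHK: Vm = 59.0·log₁₀[(Kₒ + α·Naₒ)/(Kᵢ + α·Naᵢ)].
10^(Vm/59.0) = 10^(-48.0/59.0) = 0.15362
So 0.15362·(Kᵢ + α·Naᵢ) = Kₒ + α·Naₒ → α = (0.15362·117.0 − 5.7) / (100.0 − 0.15362·17.8)
α = (17.97 − 5.7) / (100.0 − 2.734) = 12.27/97.27 = 0.1262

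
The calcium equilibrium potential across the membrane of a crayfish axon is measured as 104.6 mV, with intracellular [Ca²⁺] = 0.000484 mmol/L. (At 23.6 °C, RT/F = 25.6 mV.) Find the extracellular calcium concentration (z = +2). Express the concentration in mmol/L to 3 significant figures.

1.71 mmol/L

Nernst: E = (25.6/2) · ln([out]/[in]), so ln([out]/[in]) = 104.6 × 2 / 25.6 = 8.1719.
[out]/[in] = e^(8.1719) = 3540.
[out] = 3540 × 0.000484 = 1.713 mmol/L.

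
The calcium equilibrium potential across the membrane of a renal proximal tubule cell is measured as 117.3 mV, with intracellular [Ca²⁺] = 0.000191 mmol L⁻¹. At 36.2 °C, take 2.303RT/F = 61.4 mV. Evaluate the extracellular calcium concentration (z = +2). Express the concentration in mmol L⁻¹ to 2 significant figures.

Nernst: E = (61.4/2) · log₁₀([out]/[in]), so log₁₀([out]/[in]) = 117.3 × 2 / 61.4 = 3.8208.
[out]/[in] = 10^(3.8208) = 6620.
[out] = 6620 × 0.000191 = 1.264 mmol L⁻¹.

1.3 mmol L⁻¹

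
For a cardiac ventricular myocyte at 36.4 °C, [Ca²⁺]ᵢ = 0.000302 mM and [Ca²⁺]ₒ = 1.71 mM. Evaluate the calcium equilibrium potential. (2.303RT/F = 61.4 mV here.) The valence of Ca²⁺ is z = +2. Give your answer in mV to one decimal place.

115.2 mV

E = (61.4/z) · log₁₀([Ca²⁺]_out/[Ca²⁺]_in) with z = +2.
= (61.4/2) · log₁₀(1.71/0.000302) = 30.70 · log₁₀(5662)
= 30.70 · (3.7530) = 115.22 mV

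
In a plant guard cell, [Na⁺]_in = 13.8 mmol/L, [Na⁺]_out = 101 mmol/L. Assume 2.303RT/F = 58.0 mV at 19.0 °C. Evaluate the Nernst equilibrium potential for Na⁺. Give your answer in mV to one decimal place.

50.1 mV

E = (58.0/z) · log₁₀([Na⁺]_out/[Na⁺]_in) with z = +1.
= (58.0/1) · log₁₀(101/13.8) = 58.00 · log₁₀(7.319)
= 58.00 · (0.8644) = 50.14 mV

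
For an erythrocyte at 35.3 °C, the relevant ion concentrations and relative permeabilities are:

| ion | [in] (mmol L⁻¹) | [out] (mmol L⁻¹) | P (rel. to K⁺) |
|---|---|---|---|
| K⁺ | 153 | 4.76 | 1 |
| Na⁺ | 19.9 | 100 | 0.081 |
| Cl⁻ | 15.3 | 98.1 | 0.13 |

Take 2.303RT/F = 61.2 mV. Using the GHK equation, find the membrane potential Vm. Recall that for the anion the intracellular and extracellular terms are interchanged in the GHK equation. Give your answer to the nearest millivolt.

-64 mV

Vm = 61.2 · log₁₀[(Σ P·[cation]ₒ + Σ P·[anion]ᵢ) / (Σ P·[cation]ᵢ + Σ P·[anion]ₒ)]
Numerator = 1×4.76 + 0.081×100 + 0.13×15.3 = 14.85
Denominator = 1×153 + 0.081×19.9 + 0.13×98.1 = 167.4
Vm = 61.2 · log₁₀(0.088722) = 61.2 × (-1.0520) = -64.38 mV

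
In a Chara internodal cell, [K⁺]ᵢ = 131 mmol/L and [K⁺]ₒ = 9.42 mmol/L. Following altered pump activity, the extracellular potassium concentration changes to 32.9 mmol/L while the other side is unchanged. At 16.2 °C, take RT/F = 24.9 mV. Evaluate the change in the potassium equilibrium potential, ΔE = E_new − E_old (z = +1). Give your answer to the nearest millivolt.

E_old = (24.9/1)·ln(9.42/131) = -65.55 mV
E_new = (24.9/1)·ln(32.9/131) = -34.40 mV
ΔE = -34.40 − (-65.55) = 31.14 mV

31 mV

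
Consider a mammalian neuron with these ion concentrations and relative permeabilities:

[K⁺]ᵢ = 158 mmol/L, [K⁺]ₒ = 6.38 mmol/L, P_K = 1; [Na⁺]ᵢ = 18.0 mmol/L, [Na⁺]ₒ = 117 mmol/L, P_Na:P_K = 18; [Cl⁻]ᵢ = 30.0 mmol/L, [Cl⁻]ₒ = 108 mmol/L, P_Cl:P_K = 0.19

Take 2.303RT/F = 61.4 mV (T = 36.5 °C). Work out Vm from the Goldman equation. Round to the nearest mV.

38 mV

Vm = 61.4 · log₁₀[(Σ P·[cation]ₒ + Σ P·[anion]ᵢ) / (Σ P·[cation]ᵢ + Σ P·[anion]ₒ)]
Numerator = 1×6.38 + 18×117 + 0.19×30.0 = 2118
Denominator = 1×158 + 18×18.0 + 0.19×108 = 502.5
Vm = 61.4 · log₁₀(4.2149) = 61.4 × (0.6248) = 38.36 mV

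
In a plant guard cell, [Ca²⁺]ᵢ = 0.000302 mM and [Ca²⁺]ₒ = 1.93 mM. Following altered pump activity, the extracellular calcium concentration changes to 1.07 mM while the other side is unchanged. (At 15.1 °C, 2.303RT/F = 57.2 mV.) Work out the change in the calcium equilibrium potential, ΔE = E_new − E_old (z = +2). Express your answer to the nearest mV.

-7 mV

E_old = (57.2/2)·log₁₀(1.93/0.000302) = 108.84 mV
E_new = (57.2/2)·log₁₀(1.07/0.000302) = 101.51 mV
ΔE = 101.51 − (108.84) = -7.33 mV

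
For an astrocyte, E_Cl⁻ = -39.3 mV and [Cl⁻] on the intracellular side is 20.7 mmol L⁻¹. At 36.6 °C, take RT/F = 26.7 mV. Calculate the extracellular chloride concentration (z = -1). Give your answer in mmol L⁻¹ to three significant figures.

90.2 mmol L⁻¹

Nernst: E = (26.7/-1) · ln([out]/[in]), so ln([out]/[in]) = -39.3 × -1 / 26.7 = 1.4719.
[out]/[in] = e^(1.4719) = 4.358.
[out] = 4.358 × 20.7 = 90.2 mmol L⁻¹.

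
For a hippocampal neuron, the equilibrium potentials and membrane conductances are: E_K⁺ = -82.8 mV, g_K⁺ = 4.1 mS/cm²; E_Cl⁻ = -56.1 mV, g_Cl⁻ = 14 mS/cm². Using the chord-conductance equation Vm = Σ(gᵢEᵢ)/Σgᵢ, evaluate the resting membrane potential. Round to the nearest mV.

Σ gᵢEᵢ = 4.1·(-82.8) + 14·(-56.1) = -1124.88
Σ gᵢ = 4.1 + 14 = 18.1
Vm = -1124.88 / 18.1 = -62.15 mV

-62 mV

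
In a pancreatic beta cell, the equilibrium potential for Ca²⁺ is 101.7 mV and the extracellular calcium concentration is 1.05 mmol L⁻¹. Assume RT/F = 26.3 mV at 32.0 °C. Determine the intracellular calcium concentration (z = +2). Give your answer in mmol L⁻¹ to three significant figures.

Nernst: E = (26.3/2) · ln([out]/[in]), so ln([out]/[in]) = 101.7 × 2 / 26.3 = 7.7338.
[out]/[in] = e^(7.7338) = 2284.
[in] = 1.05 / 2284 = 0.0004596 mmol L⁻¹.

0.000460 mmol L⁻¹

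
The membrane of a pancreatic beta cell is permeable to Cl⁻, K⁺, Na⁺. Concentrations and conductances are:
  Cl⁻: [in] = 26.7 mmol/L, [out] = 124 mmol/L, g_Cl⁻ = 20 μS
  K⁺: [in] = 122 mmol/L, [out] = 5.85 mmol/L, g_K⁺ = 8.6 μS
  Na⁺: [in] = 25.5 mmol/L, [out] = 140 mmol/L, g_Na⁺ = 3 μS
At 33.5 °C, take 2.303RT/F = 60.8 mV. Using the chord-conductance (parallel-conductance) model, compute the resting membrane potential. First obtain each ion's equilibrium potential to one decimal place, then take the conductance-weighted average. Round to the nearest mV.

E_Cl⁻ = (60.8/-1)·log₁₀(124/26.7) = -40.5 mV
E_K⁺ = (60.8/1)·log₁₀(5.85/122) = -80.2 mV
E_Na⁺ = (60.8/1)·log₁₀(140/25.5) = 45.0 mV
Vm = (Σ gᵢEᵢ)/(Σ gᵢ) = (20·-40.5 + 8.6·-80.2 + 3·45.0) / (20 + 8.6 + 3)
= -1364.72 / 31.6 = -43.19 mV

-43 mV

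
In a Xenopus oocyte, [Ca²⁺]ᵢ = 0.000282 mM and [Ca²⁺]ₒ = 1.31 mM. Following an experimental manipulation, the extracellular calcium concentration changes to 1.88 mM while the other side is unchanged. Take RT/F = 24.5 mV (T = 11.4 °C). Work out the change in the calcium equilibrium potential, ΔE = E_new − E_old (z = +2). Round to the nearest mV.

4 mV

E_old = (24.5/2)·ln(1.31/0.000282) = 103.43 mV
E_new = (24.5/2)·ln(1.88/0.000282) = 107.86 mV
ΔE = 107.86 − (103.43) = 4.43 mV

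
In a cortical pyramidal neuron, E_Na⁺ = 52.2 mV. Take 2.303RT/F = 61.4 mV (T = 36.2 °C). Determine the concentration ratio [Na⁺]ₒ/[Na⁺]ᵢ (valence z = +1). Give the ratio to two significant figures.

log₁₀([out]/[in]) = E·z/(61.4) = 52.2 × 1 / 61.4 = 0.8502
[out]/[in] = 10^(0.8502) = 7.082

7.1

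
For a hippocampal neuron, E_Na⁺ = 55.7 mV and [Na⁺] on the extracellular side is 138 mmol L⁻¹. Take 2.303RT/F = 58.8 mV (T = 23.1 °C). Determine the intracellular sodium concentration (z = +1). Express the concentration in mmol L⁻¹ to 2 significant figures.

16 mmol L⁻¹

Nernst: E = (58.8/1) · log₁₀([out]/[in]), so log₁₀([out]/[in]) = 55.7 × 1 / 58.8 = 0.9473.
[out]/[in] = 10^(0.9473) = 8.857.
[in] = 138 / 8.857 = 15.58 mmol L⁻¹.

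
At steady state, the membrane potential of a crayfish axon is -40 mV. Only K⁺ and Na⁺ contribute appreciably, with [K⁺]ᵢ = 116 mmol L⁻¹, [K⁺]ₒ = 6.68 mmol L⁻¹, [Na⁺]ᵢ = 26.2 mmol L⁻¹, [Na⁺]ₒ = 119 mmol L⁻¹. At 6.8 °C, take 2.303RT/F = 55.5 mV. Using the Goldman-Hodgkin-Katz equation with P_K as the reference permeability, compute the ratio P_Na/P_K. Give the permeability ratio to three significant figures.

Let α = P_Na/P_K. GHK: Vm = 55.5·log₁₀[(Kₒ + α·Naₒ)/(Kᵢ + α·Naᵢ)].
10^(Vm/55.5) = 10^(-40.0/55.5) = 0.19023
So 0.19023·(Kᵢ + α·Naᵢ) = Kₒ + α·Naₒ → α = (0.19023·116.0 − 6.68) / (119.0 − 0.19023·26.2)
α = (22.07 − 6.68) / (119.0 − 4.984) = 15.39/114 = 0.135

0.135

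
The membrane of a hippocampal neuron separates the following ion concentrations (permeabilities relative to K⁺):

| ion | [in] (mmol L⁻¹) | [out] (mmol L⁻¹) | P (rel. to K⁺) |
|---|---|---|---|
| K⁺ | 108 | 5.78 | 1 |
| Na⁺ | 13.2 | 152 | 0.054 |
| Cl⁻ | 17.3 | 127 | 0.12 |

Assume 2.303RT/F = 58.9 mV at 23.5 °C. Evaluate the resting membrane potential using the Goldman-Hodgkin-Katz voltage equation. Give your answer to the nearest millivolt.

-52 mV

Vm = 58.9 · log₁₀[(Σ P·[cation]ₒ + Σ P·[anion]ᵢ) / (Σ P·[cation]ᵢ + Σ P·[anion]ₒ)]
Numerator = 1×5.78 + 0.054×152 + 0.12×17.3 = 16.06
Denominator = 1×108 + 0.054×13.2 + 0.12×127 = 124
Vm = 58.9 · log₁₀(0.1296) = 58.9 × (-0.8874) = -52.27 mV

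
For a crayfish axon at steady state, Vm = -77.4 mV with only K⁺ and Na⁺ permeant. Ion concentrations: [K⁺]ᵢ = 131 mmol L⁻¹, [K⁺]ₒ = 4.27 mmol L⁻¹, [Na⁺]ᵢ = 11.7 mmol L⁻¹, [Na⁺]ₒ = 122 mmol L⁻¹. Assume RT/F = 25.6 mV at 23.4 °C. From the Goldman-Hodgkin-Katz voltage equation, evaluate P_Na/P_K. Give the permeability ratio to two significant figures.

0.017

Let α = P_Na/P_K. GHK: Vm = 25.6·ln[(Kₒ + α·Naₒ)/(Kᵢ + α·Naᵢ)].
e^(Vm/25.6) = e^(-77.4/25.6) = 0.048634
So 0.048634·(Kᵢ + α·Naᵢ) = Kₒ + α·Naₒ → α = (0.048634·131.0 − 4.27) / (122.0 − 0.048634·11.7)
α = (6.371 − 4.27) / (122.0 − 0.569) = 2.101/121.4 = 0.0173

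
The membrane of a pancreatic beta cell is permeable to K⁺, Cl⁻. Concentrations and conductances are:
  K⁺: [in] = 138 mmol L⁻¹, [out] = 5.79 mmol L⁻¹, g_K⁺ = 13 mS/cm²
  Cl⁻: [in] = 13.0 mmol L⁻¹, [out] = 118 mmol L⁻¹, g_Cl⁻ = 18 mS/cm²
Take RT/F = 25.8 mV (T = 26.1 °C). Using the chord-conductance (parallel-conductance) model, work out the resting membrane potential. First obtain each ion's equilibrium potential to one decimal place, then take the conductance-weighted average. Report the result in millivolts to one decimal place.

E_K⁺ = (25.8/1)·ln(5.79/138) = -81.8 mV
E_Cl⁻ = (25.8/-1)·ln(118/13.0) = -56.9 mV
Vm = (Σ gᵢEᵢ)/(Σ gᵢ) = (13·-81.8 + 18·-56.9) / (13 + 18)
= -2087.60 / 31 = -67.34 mV

-67.3 mV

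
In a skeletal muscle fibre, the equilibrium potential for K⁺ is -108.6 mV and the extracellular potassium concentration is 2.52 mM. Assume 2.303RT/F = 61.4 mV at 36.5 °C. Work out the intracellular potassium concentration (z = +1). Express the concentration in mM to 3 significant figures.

Nernst: E = (61.4/1) · log₁₀([out]/[in]), so log₁₀([out]/[in]) = -108.6 × 1 / 61.4 = -1.7687.
[out]/[in] = 10^(-1.7687) = 0.01703.
[in] = 2.52 / 0.01703 = 148 mM.

148 mM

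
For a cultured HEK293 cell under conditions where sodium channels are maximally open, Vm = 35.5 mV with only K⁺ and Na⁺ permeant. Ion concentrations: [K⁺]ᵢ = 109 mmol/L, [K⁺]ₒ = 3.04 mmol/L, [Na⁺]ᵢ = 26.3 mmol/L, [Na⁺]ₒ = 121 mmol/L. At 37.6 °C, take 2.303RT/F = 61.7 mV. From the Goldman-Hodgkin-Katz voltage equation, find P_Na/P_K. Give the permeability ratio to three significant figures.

18.4

Let α = P_Na/P_K. GHK: Vm = 61.7·log₁₀[(Kₒ + α·Naₒ)/(Kᵢ + α·Naᵢ)].
10^(Vm/61.7) = 10^(35.5/61.7) = 3.7615
So 3.7615·(Kᵢ + α·Naᵢ) = Kₒ + α·Naₒ → α = (3.7615·109.0 − 3.04) / (121.0 − 3.7615·26.3)
α = (410 − 3.04) / (121.0 − 98.93) = 407/22.07 = 18.44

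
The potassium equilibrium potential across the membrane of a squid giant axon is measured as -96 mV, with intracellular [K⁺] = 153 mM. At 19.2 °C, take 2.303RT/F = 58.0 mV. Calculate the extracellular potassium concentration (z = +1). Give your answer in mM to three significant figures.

3.38 mM

Nernst: E = (58.0/1) · log₁₀([out]/[in]), so log₁₀([out]/[in]) = -96.0 × 1 / 58.0 = -1.6552.
[out]/[in] = 10^(-1.6552) = 0.02212.
[out] = 0.02212 × 153 = 3.385 mM.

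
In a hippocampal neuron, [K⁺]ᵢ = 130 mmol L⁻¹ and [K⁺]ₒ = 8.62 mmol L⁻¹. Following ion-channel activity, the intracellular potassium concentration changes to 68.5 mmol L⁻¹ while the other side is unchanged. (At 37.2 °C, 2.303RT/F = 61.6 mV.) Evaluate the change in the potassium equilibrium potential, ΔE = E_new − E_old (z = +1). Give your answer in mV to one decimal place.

17.1 mV

E_old = (61.6/1)·log₁₀(8.62/130) = -72.59 mV
E_new = (61.6/1)·log₁₀(8.62/68.5) = -55.45 mV
ΔE = -55.45 − (-72.59) = 17.14 mV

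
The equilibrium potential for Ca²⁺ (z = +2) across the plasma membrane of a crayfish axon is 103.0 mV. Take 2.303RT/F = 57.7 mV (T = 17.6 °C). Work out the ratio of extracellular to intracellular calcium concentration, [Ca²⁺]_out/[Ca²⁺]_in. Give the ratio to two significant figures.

log₁₀([out]/[in]) = E·z/(57.7) = 103.0 × 2 / 57.7 = 3.5702
[out]/[in] = 10^(3.5702) = 3717

3700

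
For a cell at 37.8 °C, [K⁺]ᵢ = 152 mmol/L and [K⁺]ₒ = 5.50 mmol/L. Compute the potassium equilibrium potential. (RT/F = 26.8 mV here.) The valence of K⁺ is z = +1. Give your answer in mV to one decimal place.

E = (26.8/z) · ln([K⁺]_out/[K⁺]_in) with z = +1.
= (26.8/1) · ln(5.50/152) = 26.80 · ln(0.03618)
= 26.80 · (-3.3191) = -88.95 mV

-89.0 mV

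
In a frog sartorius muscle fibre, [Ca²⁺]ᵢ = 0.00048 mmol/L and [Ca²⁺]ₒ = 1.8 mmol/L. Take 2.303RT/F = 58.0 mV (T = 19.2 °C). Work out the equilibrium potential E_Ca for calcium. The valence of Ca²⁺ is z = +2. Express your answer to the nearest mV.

E = (58.0/z) · log₁₀([Ca²⁺]_out/[Ca²⁺]_in) with z = +2.
= (58.0/2) · log₁₀(1.8/0.00048) = 29.00 · log₁₀(3750)
= 29.00 · (3.5740) = 103.65 mV

104 mV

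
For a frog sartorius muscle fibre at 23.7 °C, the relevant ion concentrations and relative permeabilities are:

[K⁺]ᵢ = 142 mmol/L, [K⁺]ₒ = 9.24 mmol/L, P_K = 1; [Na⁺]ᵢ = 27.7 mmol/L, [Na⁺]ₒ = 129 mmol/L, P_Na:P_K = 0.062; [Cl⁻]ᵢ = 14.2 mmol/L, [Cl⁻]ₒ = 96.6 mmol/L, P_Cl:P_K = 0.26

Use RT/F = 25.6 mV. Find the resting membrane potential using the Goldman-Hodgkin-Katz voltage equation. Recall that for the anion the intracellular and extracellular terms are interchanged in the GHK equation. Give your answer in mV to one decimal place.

Vm = 25.6 · ln[(Σ P·[cation]ₒ + Σ P·[anion]ᵢ) / (Σ P·[cation]ᵢ + Σ P·[anion]ₒ)]
Numerator = 1×9.24 + 0.062×129 + 0.26×14.2 = 20.93
Denominator = 1×142 + 0.062×27.7 + 0.26×96.6 = 168.8
Vm = 25.6 · ln(0.12397) = 25.6 × (-2.0877) = -53.45 mV

-53.4 mV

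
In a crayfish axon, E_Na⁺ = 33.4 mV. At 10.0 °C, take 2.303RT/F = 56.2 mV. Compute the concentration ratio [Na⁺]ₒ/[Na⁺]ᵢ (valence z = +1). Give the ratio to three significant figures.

log₁₀([out]/[in]) = E·z/(56.2) = 33.4 × 1 / 56.2 = 0.5943
[out]/[in] = 10^(0.5943) = 3.929

3.93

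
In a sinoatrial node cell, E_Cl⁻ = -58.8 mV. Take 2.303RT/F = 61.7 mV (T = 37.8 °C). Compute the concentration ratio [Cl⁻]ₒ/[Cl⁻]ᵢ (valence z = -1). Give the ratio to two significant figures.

log₁₀([out]/[in]) = E·z/(61.7) = -58.8 × -1 / 61.7 = 0.9530
[out]/[in] = 10^(0.9530) = 8.974

9.0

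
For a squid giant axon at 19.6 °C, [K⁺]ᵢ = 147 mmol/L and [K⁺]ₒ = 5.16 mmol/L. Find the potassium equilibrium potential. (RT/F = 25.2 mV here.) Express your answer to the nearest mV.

E = (25.2/z) · ln([K⁺]_out/[K⁺]_in) with z = +1.
= (25.2/1) · ln(5.16/147) = 25.20 · ln(0.0351)
= 25.20 · (-3.3495) = -84.41 mV

-84 mV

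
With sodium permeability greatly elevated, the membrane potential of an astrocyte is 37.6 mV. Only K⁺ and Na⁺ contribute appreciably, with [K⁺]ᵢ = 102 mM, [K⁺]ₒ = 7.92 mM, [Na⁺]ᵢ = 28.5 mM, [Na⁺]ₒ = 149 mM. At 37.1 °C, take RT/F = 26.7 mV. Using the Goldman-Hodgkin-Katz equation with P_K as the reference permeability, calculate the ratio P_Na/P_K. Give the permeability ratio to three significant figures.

Let α = P_Na/P_K. GHK: Vm = 26.7·ln[(Kₒ + α·Naₒ)/(Kᵢ + α·Naᵢ)].
e^(Vm/26.7) = e^(37.6/26.7) = 4.0888
So 4.0888·(Kᵢ + α·Naᵢ) = Kₒ + α·Naₒ → α = (4.0888·102.0 − 7.92) / (149.0 − 4.0888·28.5)
α = (417.1 − 7.92) / (149.0 − 116.5) = 409.1/32.47 = 12.6

12.6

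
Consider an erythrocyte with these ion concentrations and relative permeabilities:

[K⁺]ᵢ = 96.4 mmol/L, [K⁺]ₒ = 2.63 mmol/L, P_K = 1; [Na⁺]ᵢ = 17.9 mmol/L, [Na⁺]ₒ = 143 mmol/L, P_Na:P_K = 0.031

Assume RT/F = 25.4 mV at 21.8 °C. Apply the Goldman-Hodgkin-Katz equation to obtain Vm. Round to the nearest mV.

Vm = 25.4 · ln[(Σ P·[cation]ₒ + Σ P·[anion]ᵢ) / (Σ P·[cation]ᵢ + Σ P·[anion]ₒ)]
Numerator = 1×2.63 + 0.031×143 = 7.063
Denominator = 1×96.4 + 0.031×17.9 = 96.95
Vm = 25.4 · ln(0.072848) = 25.4 × (-2.6194) = -66.53 mV

-67 mV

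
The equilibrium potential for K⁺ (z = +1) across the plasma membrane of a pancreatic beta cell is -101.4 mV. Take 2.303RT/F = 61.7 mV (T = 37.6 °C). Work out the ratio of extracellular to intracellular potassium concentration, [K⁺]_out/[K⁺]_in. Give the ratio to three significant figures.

log₁₀([out]/[in]) = E·z/(61.7) = -101.4 × 1 / 61.7 = -1.6434
[out]/[in] = 10^(-1.6434) = 0.02273

0.0227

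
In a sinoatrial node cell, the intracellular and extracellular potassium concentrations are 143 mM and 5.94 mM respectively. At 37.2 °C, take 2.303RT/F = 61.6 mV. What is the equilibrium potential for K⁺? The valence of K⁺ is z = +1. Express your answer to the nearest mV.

-85 mV

E = (61.6/z) · log₁₀([K⁺]_out/[K⁺]_in) with z = +1.
= (61.6/1) · log₁₀(5.94/143) = 61.60 · log₁₀(0.04154)
= 61.60 · (-1.3815) = -85.10 mV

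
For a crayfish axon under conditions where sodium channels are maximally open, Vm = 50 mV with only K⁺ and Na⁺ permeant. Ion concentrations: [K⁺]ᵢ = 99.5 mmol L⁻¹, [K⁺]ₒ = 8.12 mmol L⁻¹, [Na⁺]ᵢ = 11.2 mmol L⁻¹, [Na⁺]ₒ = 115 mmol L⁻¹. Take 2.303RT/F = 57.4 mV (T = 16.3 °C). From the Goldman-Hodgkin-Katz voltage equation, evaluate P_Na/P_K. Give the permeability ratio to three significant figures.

23.0

Let α = P_Na/P_K. GHK: Vm = 57.4·log₁₀[(Kₒ + α·Naₒ)/(Kᵢ + α·Naᵢ)].
10^(Vm/57.4) = 10^(50.0/57.4) = 7.4316
So 7.4316·(Kᵢ + α·Naᵢ) = Kₒ + α·Naₒ → α = (7.4316·99.5 − 8.12) / (115.0 − 7.4316·11.2)
α = (739.4 − 8.12) / (115.0 − 83.23) = 731.3/31.77 = 23.02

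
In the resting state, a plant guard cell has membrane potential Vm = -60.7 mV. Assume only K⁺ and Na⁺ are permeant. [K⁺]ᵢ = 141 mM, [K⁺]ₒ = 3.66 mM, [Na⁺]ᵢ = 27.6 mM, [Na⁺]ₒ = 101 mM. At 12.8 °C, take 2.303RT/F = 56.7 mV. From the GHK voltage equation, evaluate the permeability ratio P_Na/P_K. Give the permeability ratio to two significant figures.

Let α = P_Na/P_K. GHK: Vm = 56.7·log₁₀[(Kₒ + α·Naₒ)/(Kᵢ + α·Naᵢ)].
10^(Vm/56.7) = 10^(-60.7/56.7) = 0.085007
So 0.085007·(Kᵢ + α·Naᵢ) = Kₒ + α·Naₒ → α = (0.085007·141.0 − 3.66) / (101.0 − 0.085007·27.6)
α = (11.99 − 3.66) / (101.0 − 2.346) = 8.326/98.65 = 0.0844

0.084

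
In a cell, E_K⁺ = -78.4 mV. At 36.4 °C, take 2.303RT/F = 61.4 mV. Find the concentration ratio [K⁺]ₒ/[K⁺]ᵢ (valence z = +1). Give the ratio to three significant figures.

0.0529

log₁₀([out]/[in]) = E·z/(61.4) = -78.4 × 1 / 61.4 = -1.2769
[out]/[in] = 10^(-1.2769) = 0.05286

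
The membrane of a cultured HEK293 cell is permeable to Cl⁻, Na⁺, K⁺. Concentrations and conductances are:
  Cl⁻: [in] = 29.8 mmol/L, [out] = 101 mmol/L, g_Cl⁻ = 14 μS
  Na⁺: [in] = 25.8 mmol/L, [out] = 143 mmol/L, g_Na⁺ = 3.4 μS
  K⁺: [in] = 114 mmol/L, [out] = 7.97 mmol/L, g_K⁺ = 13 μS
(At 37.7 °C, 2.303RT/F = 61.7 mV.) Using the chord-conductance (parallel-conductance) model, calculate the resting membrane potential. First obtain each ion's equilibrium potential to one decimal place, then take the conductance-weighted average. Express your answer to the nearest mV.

E_Cl⁻ = (61.7/-1)·log₁₀(101/29.8) = -32.7 mV
E_Na⁺ = (61.7/1)·log₁₀(143/25.8) = 45.9 mV
E_K⁺ = (61.7/1)·log₁₀(7.97/114) = -71.3 mV
Vm = (Σ gᵢEᵢ)/(Σ gᵢ) = (14·-32.7 + 3.4·45.9 + 13·-71.3) / (14 + 3.4 + 13)
= -1228.64 / 30.4 = -40.42 mV

-40 mV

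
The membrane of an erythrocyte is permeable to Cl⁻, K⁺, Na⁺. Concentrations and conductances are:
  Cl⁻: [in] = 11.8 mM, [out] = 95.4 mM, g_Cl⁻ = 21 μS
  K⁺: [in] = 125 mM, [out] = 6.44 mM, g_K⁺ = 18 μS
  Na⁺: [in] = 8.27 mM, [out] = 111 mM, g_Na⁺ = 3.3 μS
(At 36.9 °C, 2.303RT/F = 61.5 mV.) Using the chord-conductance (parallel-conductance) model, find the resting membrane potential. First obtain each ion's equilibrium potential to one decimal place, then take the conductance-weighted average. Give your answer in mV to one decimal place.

E_Cl⁻ = (61.5/-1)·log₁₀(95.4/11.8) = -55.8 mV
E_K⁺ = (61.5/1)·log₁₀(6.44/125) = -79.2 mV
E_Na⁺ = (61.5/1)·log₁₀(111/8.27) = 69.4 mV
Vm = (Σ gᵢEᵢ)/(Σ gᵢ) = (21·-55.8 + 18·-79.2 + 3.3·69.4) / (21 + 18 + 3.3)
= -2368.38 / 42.3 = -55.99 mV

-56.0 mV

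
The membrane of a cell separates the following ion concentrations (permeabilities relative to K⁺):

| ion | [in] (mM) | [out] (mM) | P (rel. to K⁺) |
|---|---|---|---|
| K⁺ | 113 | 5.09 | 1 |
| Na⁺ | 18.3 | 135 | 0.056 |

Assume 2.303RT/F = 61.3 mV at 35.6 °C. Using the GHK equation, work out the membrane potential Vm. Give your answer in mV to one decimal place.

Vm = 61.3 · log₁₀[(Σ P·[cation]ₒ + Σ P·[anion]ᵢ) / (Σ P·[cation]ᵢ + Σ P·[anion]ₒ)]
Numerator = 1×5.09 + 0.056×135 = 12.65
Denominator = 1×113 + 0.056×18.3 = 114
Vm = 61.3 · log₁₀(0.11094) = 61.3 × (-0.9549) = -58.54 mV

-58.5 mV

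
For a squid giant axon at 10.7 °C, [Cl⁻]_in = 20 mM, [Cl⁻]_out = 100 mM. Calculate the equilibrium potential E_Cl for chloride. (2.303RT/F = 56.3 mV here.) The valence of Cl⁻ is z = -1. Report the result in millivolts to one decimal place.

-39.4 mV

E = (56.3/z) · log₁₀([Cl⁻]_out/[Cl⁻]_in) with z = -1.
For an anion, dividing by z = -1 reverses the sign.
= (56.3/-1) · log₁₀(100/20) = -56.30 · log₁₀(5)
= -56.30 · (0.6990) = -39.35 mV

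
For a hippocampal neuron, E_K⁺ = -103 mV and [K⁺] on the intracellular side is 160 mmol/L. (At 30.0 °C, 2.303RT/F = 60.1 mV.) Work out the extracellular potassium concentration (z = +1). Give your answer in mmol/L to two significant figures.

3.1 mmol/L

Nernst: E = (60.1/1) · log₁₀([out]/[in]), so log₁₀([out]/[in]) = -103.0 × 1 / 60.1 = -1.7138.
[out]/[in] = 10^(-1.7138) = 0.01933.
[out] = 0.01933 × 160 = 3.092 mmol/L.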